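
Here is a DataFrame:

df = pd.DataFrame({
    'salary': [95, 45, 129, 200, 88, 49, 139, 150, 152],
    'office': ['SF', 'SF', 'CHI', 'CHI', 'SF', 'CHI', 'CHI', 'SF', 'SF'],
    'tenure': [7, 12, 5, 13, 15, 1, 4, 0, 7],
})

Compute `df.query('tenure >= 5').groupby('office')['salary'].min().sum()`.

174

filter rows where tenure >= 5:
   salary office  tenure
0      95     SF       7
1      45     SF      12
2     129    CHI       5
3     200    CHI      13
4      88     SF      15
8     152     SF       7
group by office, min of salary:
office
CHI    129
SF      45
Name: salary, dtype: int64
So sum() = 174.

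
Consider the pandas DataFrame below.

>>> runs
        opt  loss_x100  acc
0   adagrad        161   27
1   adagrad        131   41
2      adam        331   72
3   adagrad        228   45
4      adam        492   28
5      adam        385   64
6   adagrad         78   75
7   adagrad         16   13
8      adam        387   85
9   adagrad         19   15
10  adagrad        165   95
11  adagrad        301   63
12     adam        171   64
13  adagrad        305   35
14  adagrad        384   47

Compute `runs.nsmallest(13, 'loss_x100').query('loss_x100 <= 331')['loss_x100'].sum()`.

take 13 rows with smallest loss_x100:
        opt  loss_x100  acc
7   adagrad         16   13
9   adagrad         19   15
6   adagrad         78   75
1   adagrad        131   41
0   adagrad        161   27
10  adagrad        165   95
12     adam        171   64
3   adagrad        228   45
11  adagrad        301   63
13  adagrad        305   35
2      adam        331   72
14  adagrad        384   47
5      adam        385   64
filter rows where loss_x100 <= 331:
        opt  loss_x100  acc
7   adagrad         16   13
9   adagrad         19   15
6   adagrad         78   75
1   adagrad        131   41
0   adagrad        161   27
10  adagrad        165   95
12     adam        171   64
3   adagrad        228   45
11  adagrad        301   63
13  adagrad        305   35
2      adam        331   72
Reading off the sum of column 'loss_x100', we get 1906.

1906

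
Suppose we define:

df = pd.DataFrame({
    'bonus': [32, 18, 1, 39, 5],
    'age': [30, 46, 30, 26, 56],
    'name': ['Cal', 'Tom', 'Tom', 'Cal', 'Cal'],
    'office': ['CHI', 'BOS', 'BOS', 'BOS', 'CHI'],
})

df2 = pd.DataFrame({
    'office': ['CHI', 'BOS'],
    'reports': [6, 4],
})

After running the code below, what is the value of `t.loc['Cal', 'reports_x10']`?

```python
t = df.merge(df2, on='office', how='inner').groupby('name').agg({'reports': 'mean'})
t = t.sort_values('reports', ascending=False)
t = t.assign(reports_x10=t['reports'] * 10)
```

merge on 'office' (how='inner') → 5 rows:
   bonus  age name office  reports
0     32   30  Cal    CHI        6
1     18   46  Tom    BOS        4
2      1   30  Tom    BOS        4
3     39   26  Cal    BOS        4
4      5   56  Cal    CHI        6
group by name, mean of reports:
       reports
name          
Cal   5.333333
Tom   4.000000
sort by reports descending:
       reports
name          
Cal   5.333333
Tom   4.000000
add column reports_x10 = t['reports'] * 10:
       reports  reports_x10
name                       
Cal   5.333333    53.333333
Tom   4.000000    40.000000

53.3333333333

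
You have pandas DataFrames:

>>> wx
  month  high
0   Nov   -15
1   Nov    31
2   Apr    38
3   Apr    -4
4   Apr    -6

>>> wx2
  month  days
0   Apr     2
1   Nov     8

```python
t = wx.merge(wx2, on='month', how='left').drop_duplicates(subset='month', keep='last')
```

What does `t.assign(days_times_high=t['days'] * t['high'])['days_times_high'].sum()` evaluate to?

merge on 'month' (how='left') → 5 rows:
  month  high  days
0   Nov   -15     8
1   Nov    31     8
2   Apr    38     2
3   Apr    -4     2
4   Apr    -6     2
drop duplicate month (keep=last):
  month  high  days
1   Nov    31     8
4   Apr    -6     2
add column days_times_high = t['days'] * t['high']:
  month  high  days  days_times_high
1   Nov    31     8              248
4   Apr    -6     2              -12
Then the sum of column 'days_times_high': 236

236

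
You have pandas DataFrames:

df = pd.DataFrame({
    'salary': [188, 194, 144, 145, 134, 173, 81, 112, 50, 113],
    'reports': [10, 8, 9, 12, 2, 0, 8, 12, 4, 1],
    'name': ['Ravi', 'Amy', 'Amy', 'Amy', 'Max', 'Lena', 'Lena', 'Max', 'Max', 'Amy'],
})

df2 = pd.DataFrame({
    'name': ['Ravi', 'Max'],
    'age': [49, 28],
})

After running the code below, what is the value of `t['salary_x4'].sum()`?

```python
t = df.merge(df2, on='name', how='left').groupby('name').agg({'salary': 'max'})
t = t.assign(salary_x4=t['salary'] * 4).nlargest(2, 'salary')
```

merge on 'name' (how='left') → 10 rows:
   salary  reports  name   age
0     188       10  Ravi  49.0
1     194        8   Amy   NaN
2     144        9   Amy   NaN
3     145       12   Amy   NaN
4     134        2   Max  28.0
5     173        0  Lena   NaN
6      81        8  Lena   NaN
7     112       12   Max  28.0
8      50        4   Max  28.0
9     113        1   Amy   NaN
group by name, max of salary:
      salary
name        
Amy      194
Lena     173
Max      134
Ravi     188
add column salary_x4 = t['salary'] * 4:
      salary  salary_x4
name                   
Amy      194        776
Lena     173        692
Max      134        536
Ravi     188        752
take 2 rows with largest salary:
      salary  salary_x4
name                   
Amy      194        776
Ravi     188        752
sum of column 'salary_x4' → 1528

1528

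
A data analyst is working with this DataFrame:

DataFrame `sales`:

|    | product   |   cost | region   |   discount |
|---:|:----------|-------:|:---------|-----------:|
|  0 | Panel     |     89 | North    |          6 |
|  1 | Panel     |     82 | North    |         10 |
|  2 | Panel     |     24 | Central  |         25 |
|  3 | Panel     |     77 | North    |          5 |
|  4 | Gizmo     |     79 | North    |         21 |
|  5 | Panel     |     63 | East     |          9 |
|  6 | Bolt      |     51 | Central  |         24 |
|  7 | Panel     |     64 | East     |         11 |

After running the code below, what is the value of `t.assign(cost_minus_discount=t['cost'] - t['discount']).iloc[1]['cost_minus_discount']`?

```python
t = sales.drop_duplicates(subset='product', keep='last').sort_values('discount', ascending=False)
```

58

drop duplicate product (keep=last):
  product  cost   region  discount
4   Gizmo    79    North        21
6    Bolt    51  Central        24
7   Panel    64     East        11
sort by discount descending:
  product  cost   region  discount
6    Bolt    51  Central        24
4   Gizmo    79    North        21
7   Panel    64     East        11
add column cost_minus_discount = t['cost'] - t['discount']:
  product  cost   region  discount  cost_minus_discount
6    Bolt    51  Central        24                   27
4   Gizmo    79    North        21                   58
7   Panel    64     East        11                   53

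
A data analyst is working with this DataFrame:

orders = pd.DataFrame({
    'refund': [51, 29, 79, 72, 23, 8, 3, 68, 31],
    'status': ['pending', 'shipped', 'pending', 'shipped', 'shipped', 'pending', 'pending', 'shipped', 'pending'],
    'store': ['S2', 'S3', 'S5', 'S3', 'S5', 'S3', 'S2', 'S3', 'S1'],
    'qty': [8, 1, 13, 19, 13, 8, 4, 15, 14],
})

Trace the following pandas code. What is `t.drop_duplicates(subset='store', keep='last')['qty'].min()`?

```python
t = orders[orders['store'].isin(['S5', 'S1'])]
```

13

filter rows where store in ['S5', 'S1']:
   refund   status store  qty
2      79  pending    S5   13
4      23  shipped    S5   13
8      31  pending    S1   14
drop duplicate store (keep=last):
   refund   status store  qty
4      23  shipped    S5   13
8      31  pending    S1   14
Taking the min of column 'qty' gives 13.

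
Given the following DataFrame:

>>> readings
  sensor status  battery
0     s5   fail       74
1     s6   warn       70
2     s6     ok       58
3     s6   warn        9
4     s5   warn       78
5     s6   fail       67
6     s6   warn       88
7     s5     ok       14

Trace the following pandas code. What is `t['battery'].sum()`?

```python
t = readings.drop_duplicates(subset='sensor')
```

drop duplicate sensor (keep=first):
  sensor status  battery
0     s5   fail       74
1     s6   warn       70

144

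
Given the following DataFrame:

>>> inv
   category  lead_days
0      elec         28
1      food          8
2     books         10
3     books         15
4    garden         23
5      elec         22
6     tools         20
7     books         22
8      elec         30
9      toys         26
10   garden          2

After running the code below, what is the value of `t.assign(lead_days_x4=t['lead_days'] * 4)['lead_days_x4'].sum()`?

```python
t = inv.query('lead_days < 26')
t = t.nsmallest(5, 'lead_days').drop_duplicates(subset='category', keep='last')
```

filter rows where lead_days < 26:
   category  lead_days
1      food          8
2     books         10
3     books         15
4    garden         23
5      elec         22
6     tools         20
7     books         22
10   garden          2
take 5 rows with smallest lead_days:
   category  lead_days
10   garden          2
1      food          8
2     books         10
3     books         15
6     tools         20
drop duplicate category (keep=last):
   category  lead_days
10   garden          2
1      food          8
3     books         15
6     tools         20
add column lead_days_x4 = t['lead_days'] * 4:
   category  lead_days  lead_days_x4
10   garden          2             8
1      food          8            32
3     books         15            60
6     tools         20            80
Taking the sum of column 'lead_days_x4' gives 180.

180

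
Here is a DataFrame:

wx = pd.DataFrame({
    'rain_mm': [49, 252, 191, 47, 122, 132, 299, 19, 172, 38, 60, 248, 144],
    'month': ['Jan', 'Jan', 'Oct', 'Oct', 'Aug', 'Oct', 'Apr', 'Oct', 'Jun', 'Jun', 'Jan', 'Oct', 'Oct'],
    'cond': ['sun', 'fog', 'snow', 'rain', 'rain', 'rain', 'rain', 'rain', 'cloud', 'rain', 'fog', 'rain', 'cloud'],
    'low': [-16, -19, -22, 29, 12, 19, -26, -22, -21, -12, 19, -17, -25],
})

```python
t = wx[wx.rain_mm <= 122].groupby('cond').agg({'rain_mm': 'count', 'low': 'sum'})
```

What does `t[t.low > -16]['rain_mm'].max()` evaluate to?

filter rows where rain_mm <= 122:
    rain_mm month  cond  low
0        49   Jan   sun  -16
3        47   Oct  rain   29
4       122   Aug  rain   12
7        19   Oct  rain  -22
9        38   Jun  rain  -12
10       60   Jan   fog   19
group by cond: count(rain_mm), sum(low):
      rain_mm  low
cond              
fog         1   19
rain        4    7
sun         1  -16
filter rows where low > -16:
      rain_mm  low
cond              
fog         1   19
rain        4    7
Finally, max of column 'rain_mm' = 4.

4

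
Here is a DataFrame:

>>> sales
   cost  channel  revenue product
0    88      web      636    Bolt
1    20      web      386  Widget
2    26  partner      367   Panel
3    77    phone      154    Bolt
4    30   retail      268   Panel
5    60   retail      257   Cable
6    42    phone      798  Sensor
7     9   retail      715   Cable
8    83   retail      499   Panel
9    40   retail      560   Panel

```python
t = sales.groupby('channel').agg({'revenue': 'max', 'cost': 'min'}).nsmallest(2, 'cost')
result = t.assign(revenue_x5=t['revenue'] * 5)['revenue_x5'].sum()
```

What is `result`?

6755

group by channel: max(revenue), min(cost):
         revenue  cost
channel               
partner      367    26
phone        798    42
retail       715     9
web          636    20
take 2 rows with smallest cost:
         revenue  cost
channel               
retail       715     9
web          636    20
add column revenue_x5 = t['revenue'] * 5:
         revenue  cost  revenue_x5
channel                           
retail       715     9        3575
web          636    20        3180
The sum of column 'revenue_x5' is 6755.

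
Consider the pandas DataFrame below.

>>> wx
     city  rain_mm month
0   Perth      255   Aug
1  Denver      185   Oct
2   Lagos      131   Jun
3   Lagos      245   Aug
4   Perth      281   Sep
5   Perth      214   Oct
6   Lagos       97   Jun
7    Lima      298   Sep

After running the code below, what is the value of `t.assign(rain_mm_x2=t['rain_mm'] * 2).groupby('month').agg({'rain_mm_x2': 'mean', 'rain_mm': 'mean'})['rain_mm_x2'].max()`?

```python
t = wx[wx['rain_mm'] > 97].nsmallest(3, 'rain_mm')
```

399.0

filter rows where rain_mm > 97:
     city  rain_mm month
0   Perth      255   Aug
1  Denver      185   Oct
2   Lagos      131   Jun
3   Lagos      245   Aug
4   Perth      281   Sep
5   Perth      214   Oct
7    Lima      298   Sep
take 3 rows with smallest rain_mm:
     city  rain_mm month
2   Lagos      131   Jun
1  Denver      185   Oct
5   Perth      214   Oct
add column rain_mm_x2 = t['rain_mm'] * 2:
     city  rain_mm month  rain_mm_x2
2   Lagos      131   Jun         262
1  Denver      185   Oct         370
5   Perth      214   Oct         428
group by month: mean(rain_mm_x2), mean(rain_mm):
       rain_mm_x2  rain_mm
month                     
Jun         262.0    131.0
Oct         399.0    199.5
So max() = 399.0.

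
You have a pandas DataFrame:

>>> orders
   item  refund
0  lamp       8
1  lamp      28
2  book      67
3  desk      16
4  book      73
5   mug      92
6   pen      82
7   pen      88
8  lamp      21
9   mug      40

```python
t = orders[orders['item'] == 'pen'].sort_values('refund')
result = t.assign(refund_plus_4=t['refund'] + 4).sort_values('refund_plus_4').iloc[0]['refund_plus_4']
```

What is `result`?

86

filter rows where item == 'pen':
  item  refund
6  pen      82
7  pen      88
sort by refund:
  item  refund
6  pen      82
7  pen      88
add column refund_plus_4 = t['refund'] + 4:
  item  refund  refund_plus_4
6  pen      82             86
7  pen      88             92
sort by refund_plus_4:
  item  refund  refund_plus_4
6  pen      82             86
7  pen      88             92
Then the value at position 0, column 'refund_plus_4': 86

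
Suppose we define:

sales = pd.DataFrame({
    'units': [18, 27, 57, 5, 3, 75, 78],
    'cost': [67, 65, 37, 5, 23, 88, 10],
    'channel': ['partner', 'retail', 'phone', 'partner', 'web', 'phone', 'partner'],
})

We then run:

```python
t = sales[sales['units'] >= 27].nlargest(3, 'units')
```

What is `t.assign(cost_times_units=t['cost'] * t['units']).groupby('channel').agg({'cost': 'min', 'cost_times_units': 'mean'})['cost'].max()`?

filter rows where units >= 27:
   units  cost  channel
1     27    65   retail
2     57    37    phone
5     75    88    phone
6     78    10  partner
take 3 rows with largest units:
   units  cost  channel
6     78    10  partner
5     75    88    phone
2     57    37    phone
add column cost_times_units = t['cost'] * t['units']:
   units  cost  channel  cost_times_units
6     78    10  partner               780
5     75    88    phone              6600
2     57    37    phone              2109
group by channel: min(cost), mean(cost_times_units):
         cost  cost_times_units
channel                        
partner    10             780.0
phone      37            4354.5
So max() = 37.

37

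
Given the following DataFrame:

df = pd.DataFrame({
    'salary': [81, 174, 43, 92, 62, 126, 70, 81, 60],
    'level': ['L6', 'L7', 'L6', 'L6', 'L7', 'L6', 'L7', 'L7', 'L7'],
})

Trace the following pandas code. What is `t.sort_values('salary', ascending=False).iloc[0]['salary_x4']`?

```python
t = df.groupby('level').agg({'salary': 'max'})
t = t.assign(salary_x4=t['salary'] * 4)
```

group by level, max of salary:
       salary
level        
L6        126
L7        174
add column salary_x4 = t['salary'] * 4:
       salary  salary_x4
level                   
L6        126        504
L7        174        696
sort by salary descending:
       salary  salary_x4
level                   
L7        174        696
L6        126        504
value at position 0, column 'salary_x4' → 696

696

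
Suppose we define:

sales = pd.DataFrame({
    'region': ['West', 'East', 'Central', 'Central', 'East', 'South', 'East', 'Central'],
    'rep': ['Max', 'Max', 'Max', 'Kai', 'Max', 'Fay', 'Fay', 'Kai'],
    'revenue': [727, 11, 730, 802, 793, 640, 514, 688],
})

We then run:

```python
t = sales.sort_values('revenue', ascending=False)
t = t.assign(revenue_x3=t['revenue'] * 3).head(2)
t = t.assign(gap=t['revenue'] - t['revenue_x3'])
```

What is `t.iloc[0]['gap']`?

-1604

sort by revenue descending:
    region  rep  revenue
3  Central  Kai      802
4     East  Max      793
2  Central  Max      730
0     West  Max      727
7  Central  Kai      688
5    South  Fay      640
6     East  Fay      514
1     East  Max       11
add column revenue_x3 = t['revenue'] * 3:
    region  rep  revenue  revenue_x3
3  Central  Kai      802        2406
4     East  Max      793        2379
2  Central  Max      730        2190
0     West  Max      727        2181
7  Central  Kai      688        2064
5    South  Fay      640        1920
6     East  Fay      514        1542
1     East  Max       11          33
take first 2 rows:
    region  rep  revenue  revenue_x3
3  Central  Kai      802        2406
4     East  Max      793        2379
add column gap = t['revenue'] - t['revenue_x3']:
    region  rep  revenue  revenue_x3   gap
3  Central  Kai      802        2406 -1604
4     East  Max      793        2379 -1586
The value at position 0, column 'gap' is -1604.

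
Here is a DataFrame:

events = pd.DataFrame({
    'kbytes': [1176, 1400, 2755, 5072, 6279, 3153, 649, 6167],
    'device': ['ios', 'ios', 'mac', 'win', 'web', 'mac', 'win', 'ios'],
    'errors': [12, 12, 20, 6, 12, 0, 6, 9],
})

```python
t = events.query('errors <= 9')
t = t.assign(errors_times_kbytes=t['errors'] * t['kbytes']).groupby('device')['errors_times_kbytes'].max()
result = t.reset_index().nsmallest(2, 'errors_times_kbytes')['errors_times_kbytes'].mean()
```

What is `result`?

filter rows where errors <= 9:
   kbytes device  errors
3    5072    win       6
5    3153    mac       0
6     649    win       6
7    6167    ios       9
add column errors_times_kbytes = t['errors'] * t['kbytes']:
   kbytes device  errors  errors_times_kbytes
3    5072    win       6                30432
5    3153    mac       0                    0
6     649    win       6                 3894
7    6167    ios       9                55503
group by device, max of errors_times_kbytes:
device
ios    55503
mac        0
win    30432
Name: errors_times_kbytes, dtype: int64
reset_index():
  device  errors_times_kbytes
0    ios                55503
1    mac                    0
2    win                30432
take 2 rows with smallest errors_times_kbytes:
  device  errors_times_kbytes
1    mac                    0
2    win                30432
Reading off the mean of column 'errors_times_kbytes', we get 15216.0.

15216.0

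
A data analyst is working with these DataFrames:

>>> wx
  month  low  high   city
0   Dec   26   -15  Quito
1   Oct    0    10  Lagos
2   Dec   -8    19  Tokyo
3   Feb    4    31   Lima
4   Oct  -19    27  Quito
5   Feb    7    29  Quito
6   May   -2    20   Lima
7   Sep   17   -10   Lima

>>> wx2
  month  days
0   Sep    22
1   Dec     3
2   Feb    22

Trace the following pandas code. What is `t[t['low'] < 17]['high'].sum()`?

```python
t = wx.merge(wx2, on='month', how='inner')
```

merge on 'month' (how='inner') → 5 rows:
  month  low  high   city  days
0   Dec   26   -15  Quito     3
1   Dec   -8    19  Tokyo     3
2   Feb    4    31   Lima    22
3   Feb    7    29  Quito    22
4   Sep   17   -10   Lima    22
filter rows where low < 17:
  month  low  high   city  days
1   Dec   -8    19  Tokyo     3
2   Feb    4    31   Lima    22
3   Feb    7    29  Quito    22
Hence 79.

79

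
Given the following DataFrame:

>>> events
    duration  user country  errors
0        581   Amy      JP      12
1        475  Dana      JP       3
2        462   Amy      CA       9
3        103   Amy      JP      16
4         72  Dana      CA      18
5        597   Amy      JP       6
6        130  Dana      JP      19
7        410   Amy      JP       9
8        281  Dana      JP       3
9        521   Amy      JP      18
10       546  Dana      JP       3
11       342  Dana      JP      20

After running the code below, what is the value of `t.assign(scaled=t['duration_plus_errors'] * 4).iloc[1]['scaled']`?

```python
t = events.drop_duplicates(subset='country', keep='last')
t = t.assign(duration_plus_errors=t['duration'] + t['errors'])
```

drop duplicate country (keep=last):
    duration  user country  errors
4         72  Dana      CA      18
11       342  Dana      JP      20
add column duration_plus_errors = t['duration'] + t['errors']:
    duration  user country  errors  duration_plus_errors
4         72  Dana      CA      18                    90
11       342  Dana      JP      20                   362
add column scaled = t['duration_plus_errors'] * 4:
    duration  user country  errors  duration_plus_errors  scaled
4         72  Dana      CA      18                    90     360
11       342  Dana      JP      20                   362    1448
So iloc[1]['scaled'] = 1448.

1448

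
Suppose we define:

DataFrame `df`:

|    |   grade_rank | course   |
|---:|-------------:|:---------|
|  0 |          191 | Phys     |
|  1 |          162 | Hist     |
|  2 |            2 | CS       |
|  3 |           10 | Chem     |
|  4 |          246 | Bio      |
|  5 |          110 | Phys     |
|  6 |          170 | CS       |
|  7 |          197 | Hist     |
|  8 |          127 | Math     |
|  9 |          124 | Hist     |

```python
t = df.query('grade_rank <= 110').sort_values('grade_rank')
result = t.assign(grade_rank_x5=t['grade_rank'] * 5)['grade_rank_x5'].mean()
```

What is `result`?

filter rows where grade_rank <= 110:
   grade_rank course
2           2     CS
3          10   Chem
5         110   Phys
sort by grade_rank:
   grade_rank course
2           2     CS
3          10   Chem
5         110   Phys
add column grade_rank_x5 = t['grade_rank'] * 5:
   grade_rank course  grade_rank_x5
2           2     CS             10
3          10   Chem             50
5         110   Phys            550
Reading off the mean of column 'grade_rank_x5', we get 203.333333333.

203.333333333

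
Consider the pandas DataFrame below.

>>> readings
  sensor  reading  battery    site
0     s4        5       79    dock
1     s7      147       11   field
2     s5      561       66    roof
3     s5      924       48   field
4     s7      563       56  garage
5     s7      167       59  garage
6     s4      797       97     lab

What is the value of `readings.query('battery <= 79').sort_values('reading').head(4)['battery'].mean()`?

filter rows where battery <= 79:
  sensor  reading  battery    site
0     s4        5       79    dock
1     s7      147       11   field
2     s5      561       66    roof
3     s5      924       48   field
4     s7      563       56  garage
5     s7      167       59  garage
sort by reading:
  sensor  reading  battery    site
0     s4        5       79    dock
1     s7      147       11   field
5     s7      167       59  garage
2     s5      561       66    roof
4     s7      563       56  garage
3     s5      924       48   field
take first 4 rows:
  sensor  reading  battery    site
0     s4        5       79    dock
1     s7      147       11   field
5     s7      167       59  garage
2     s5      561       66    roof
So mean() = 53.75.

53.75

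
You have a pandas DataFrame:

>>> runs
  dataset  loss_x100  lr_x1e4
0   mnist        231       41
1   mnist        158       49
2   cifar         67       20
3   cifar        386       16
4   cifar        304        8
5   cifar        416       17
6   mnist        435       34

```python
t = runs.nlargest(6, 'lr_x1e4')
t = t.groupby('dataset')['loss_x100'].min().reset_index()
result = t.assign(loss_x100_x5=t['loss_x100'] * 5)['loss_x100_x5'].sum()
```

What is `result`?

take 6 rows with largest lr_x1e4:
  dataset  loss_x100  lr_x1e4
1   mnist        158       49
0   mnist        231       41
6   mnist        435       34
2   cifar         67       20
5   cifar        416       17
3   cifar        386       16
group by dataset, min of loss_x100:
dataset
cifar     67
mnist    158
Name: loss_x100, dtype: int64
reset_index():
  dataset  loss_x100
0   cifar         67
1   mnist        158
add column loss_x100_x5 = t['loss_x100'] * 5:
  dataset  loss_x100  loss_x100_x5
0   cifar         67           335
1   mnist        158           790
Taking the sum of column 'loss_x100_x5' gives 1125.

1125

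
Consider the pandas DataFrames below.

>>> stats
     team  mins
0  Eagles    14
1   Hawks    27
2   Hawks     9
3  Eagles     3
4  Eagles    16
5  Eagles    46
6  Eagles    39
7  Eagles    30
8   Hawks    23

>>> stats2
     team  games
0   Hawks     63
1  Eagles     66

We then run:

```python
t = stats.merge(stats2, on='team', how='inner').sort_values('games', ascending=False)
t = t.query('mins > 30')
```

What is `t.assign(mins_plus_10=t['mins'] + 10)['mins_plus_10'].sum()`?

105

merge on 'team' (how='inner') → 9 rows:
     team  mins  games
0  Eagles    14     66
1   Hawks    27     63
2   Hawks     9     63
3  Eagles     3     66
4  Eagles    16     66
5  Eagles    46     66
6  Eagles    39     66
7  Eagles    30     66
8   Hawks    23     63
sort by games descending:
     team  mins  games
0  Eagles    14     66
3  Eagles     3     66
4  Eagles    16     66
5  Eagles    46     66
6  Eagles    39     66
7  Eagles    30     66
1   Hawks    27     63
2   Hawks     9     63
8   Hawks    23     63
filter rows where mins > 30:
     team  mins  games
5  Eagles    46     66
6  Eagles    39     66
add column mins_plus_10 = t['mins'] + 10:
     team  mins  games  mins_plus_10
5  Eagles    46     66            56
6  Eagles    39     66            49
The sum of column 'mins_plus_10' is 105.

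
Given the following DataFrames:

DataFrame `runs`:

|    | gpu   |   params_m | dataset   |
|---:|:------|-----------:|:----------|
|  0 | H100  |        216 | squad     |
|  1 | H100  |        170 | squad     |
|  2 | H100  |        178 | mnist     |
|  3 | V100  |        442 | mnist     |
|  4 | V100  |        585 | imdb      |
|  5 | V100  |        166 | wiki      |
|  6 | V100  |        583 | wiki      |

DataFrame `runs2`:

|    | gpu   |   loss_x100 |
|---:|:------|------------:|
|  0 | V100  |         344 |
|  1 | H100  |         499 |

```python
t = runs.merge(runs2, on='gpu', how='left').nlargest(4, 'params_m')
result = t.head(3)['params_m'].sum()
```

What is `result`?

merge on 'gpu' (how='left') → 7 rows:
    gpu  params_m dataset  loss_x100
0  H100       216   squad        499
1  H100       170   squad        499
2  H100       178   mnist        499
3  V100       442   mnist        344
4  V100       585    imdb        344
5  V100       166    wiki        344
6  V100       583    wiki        344
take 4 rows with largest params_m:
    gpu  params_m dataset  loss_x100
4  V100       585    imdb        344
6  V100       583    wiki        344
3  V100       442   mnist        344
0  H100       216   squad        499
take first 3 rows:
    gpu  params_m dataset  loss_x100
4  V100       585    imdb        344
6  V100       583    wiki        344
3  V100       442   mnist        344

1610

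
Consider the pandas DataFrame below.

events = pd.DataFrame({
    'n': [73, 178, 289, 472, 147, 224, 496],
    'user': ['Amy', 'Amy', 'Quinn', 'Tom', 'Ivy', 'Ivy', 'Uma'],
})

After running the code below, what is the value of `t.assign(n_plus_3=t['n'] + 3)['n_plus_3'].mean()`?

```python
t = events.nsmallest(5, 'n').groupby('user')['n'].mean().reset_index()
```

203.0

take 5 rows with smallest n:
     n   user
0   73    Amy
4  147    Ivy
1  178    Amy
5  224    Ivy
2  289  Quinn
group by user, mean of n:
user
Amy      125.5
Ivy      185.5
Quinn    289.0
Name: n, dtype: float64
reset_index():
    user      n
0    Amy  125.5
1    Ivy  185.5
2  Quinn  289.0
add column n_plus_3 = t['n'] + 3:
    user      n  n_plus_3
0    Amy  125.5     128.5
1    Ivy  185.5     188.5
2  Quinn  289.0     292.0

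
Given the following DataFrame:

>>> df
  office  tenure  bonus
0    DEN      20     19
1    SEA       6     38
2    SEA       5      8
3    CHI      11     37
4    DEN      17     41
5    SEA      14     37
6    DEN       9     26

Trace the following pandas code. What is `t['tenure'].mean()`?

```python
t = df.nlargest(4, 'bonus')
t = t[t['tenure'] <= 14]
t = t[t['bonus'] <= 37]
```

12.5

take 4 rows with largest bonus:
  office  tenure  bonus
4    DEN      17     41
1    SEA       6     38
3    CHI      11     37
5    SEA      14     37
filter rows where tenure <= 14:
  office  tenure  bonus
1    SEA       6     38
3    CHI      11     37
5    SEA      14     37
filter rows where bonus <= 37:
  office  tenure  bonus
3    CHI      11     37
5    SEA      14     37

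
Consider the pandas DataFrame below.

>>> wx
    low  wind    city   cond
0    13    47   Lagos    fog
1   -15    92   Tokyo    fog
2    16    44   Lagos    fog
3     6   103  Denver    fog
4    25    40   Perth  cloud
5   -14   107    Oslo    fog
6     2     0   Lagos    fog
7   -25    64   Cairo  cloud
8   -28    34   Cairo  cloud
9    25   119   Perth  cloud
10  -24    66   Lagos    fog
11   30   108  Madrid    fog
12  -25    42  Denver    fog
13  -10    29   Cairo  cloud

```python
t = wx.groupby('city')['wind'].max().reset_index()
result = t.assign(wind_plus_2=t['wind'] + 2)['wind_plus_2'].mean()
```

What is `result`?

group by city, max of wind:
city
Cairo      64
Denver    103
Lagos      66
Madrid    108
Oslo      107
Perth     119
Tokyo      92
Name: wind, dtype: int64
reset_index():
     city  wind
0   Cairo    64
1  Denver   103
2   Lagos    66
3  Madrid   108
4    Oslo   107
5   Perth   119
6   Tokyo    92
add column wind_plus_2 = t['wind'] + 2:
     city  wind  wind_plus_2
0   Cairo    64           66
1  Denver   103          105
2   Lagos    66           68
3  Madrid   108          110
4    Oslo   107          109
5   Perth   119          121
6   Tokyo    92           94
Hence 96.1428571429.

96.1428571429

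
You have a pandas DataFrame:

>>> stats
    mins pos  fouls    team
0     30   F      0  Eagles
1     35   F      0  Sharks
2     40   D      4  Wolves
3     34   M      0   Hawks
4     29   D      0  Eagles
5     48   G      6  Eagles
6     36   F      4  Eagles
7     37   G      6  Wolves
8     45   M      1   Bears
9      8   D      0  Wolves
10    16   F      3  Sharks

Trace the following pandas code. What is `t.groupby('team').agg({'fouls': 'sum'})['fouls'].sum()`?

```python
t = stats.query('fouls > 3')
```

filter rows where fouls > 3:
   mins pos  fouls    team
2    40   D      4  Wolves
5    48   G      6  Eagles
6    36   F      4  Eagles
7    37   G      6  Wolves
group by team, sum of fouls:
        fouls
team         
Eagles     10
Wolves     10
The sum of column 'fouls' is 20.

20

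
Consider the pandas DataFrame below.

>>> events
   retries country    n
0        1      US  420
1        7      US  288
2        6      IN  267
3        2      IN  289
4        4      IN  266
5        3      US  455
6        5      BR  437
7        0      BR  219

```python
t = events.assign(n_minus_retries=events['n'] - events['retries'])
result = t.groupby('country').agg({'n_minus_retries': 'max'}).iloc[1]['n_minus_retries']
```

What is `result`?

287

add column n_minus_retries = events['n'] - events['retries']:
   retries country    n  n_minus_retries
0        1      US  420              419
1        7      US  288              281
2        6      IN  267              261
3        2      IN  289              287
4        4      IN  266              262
5        3      US  455              452
6        5      BR  437              432
7        0      BR  219              219
group by country, max of n_minus_retries:
         n_minus_retries
country                 
BR                   432
IN                   287
US                   452
Hence 287.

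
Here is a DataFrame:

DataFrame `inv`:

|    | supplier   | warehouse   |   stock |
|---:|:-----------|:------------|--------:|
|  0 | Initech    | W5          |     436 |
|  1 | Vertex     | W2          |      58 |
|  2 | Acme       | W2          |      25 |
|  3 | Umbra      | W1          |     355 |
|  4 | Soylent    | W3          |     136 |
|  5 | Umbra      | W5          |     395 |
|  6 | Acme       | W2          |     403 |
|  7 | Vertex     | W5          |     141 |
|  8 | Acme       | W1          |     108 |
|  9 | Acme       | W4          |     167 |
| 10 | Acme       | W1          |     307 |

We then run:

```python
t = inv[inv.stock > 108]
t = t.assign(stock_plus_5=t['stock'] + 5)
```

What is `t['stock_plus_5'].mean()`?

filter rows where stock > 108:
   supplier warehouse  stock
0   Initech        W5    436
3     Umbra        W1    355
4   Soylent        W3    136
5     Umbra        W5    395
6      Acme        W2    403
7    Vertex        W5    141
9      Acme        W4    167
10     Acme        W1    307
add column stock_plus_5 = t['stock'] + 5:
   supplier warehouse  stock  stock_plus_5
0   Initech        W5    436           441
3     Umbra        W1    355           360
4   Soylent        W3    136           141
5     Umbra        W5    395           400
6      Acme        W2    403           408
7    Vertex        W5    141           146
9      Acme        W4    167           172
10     Acme        W1    307           312
The mean of column 'stock_plus_5' is 297.5.

297.5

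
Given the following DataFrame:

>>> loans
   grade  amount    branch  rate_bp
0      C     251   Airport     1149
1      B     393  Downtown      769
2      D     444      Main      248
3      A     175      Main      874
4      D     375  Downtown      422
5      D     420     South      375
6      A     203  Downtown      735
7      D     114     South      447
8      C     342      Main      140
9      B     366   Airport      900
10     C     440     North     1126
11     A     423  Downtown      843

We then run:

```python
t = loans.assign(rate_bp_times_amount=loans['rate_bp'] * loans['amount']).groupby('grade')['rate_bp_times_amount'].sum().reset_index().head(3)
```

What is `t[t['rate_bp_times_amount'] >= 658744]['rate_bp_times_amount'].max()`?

831719

add column rate_bp_times_amount = loans['rate_bp'] * loans['amount']:
   grade  amount    branch  rate_bp  rate_bp_times_amount
0      C     251   Airport     1149                288399
1      B     393  Downtown      769                302217
2      D     444      Main      248                110112
3      A     175      Main      874                152950
4      D     375  Downtown      422                158250
5      D     420     South      375                157500
6      A     203  Downtown      735                149205
7      D     114     South      447                 50958
8      C     342      Main      140                 47880
9      B     366   Airport      900                329400
10     C     440     North     1126                495440
11     A     423  Downtown      843                356589
group by grade, sum of rate_bp_times_amount:
grade
A    658744
B    631617
C    831719
D    476820
Name: rate_bp_times_amount, dtype: int64
reset_index():
  grade  rate_bp_times_amount
0     A                658744
1     B                631617
2     C                831719
3     D                476820
take first 3 rows:
  grade  rate_bp_times_amount
0     A                658744
1     B                631617
2     C                831719
filter rows where rate_bp_times_amount >= 658744:
  grade  rate_bp_times_amount
0     A                658744
2     C                831719
Hence 831719.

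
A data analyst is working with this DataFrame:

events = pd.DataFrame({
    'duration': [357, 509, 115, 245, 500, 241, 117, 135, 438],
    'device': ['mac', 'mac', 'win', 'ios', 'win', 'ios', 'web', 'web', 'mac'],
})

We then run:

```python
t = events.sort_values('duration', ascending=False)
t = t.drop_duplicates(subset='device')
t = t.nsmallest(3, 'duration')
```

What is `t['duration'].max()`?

sort by duration descending:
   duration device
1       509    mac
4       500    win
8       438    mac
0       357    mac
3       245    ios
5       241    ios
7       135    web
6       117    web
2       115    win
drop duplicate device (keep=first):
   duration device
1       509    mac
4       500    win
3       245    ios
7       135    web
take 3 rows with smallest duration:
   duration device
7       135    web
3       245    ios
4       500    win

500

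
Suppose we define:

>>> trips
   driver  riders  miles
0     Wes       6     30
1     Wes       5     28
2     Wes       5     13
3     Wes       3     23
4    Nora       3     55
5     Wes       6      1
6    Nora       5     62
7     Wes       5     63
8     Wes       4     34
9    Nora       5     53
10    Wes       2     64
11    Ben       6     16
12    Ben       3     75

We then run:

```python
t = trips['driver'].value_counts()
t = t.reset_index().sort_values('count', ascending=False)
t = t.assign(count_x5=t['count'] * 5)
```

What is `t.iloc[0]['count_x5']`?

40

value_counts of driver:
driver
Wes     8
Nora    3
Ben     2
Name: count, dtype: int64
reset_index():
  driver  count
0    Wes      8
1   Nora      3
2    Ben      2
sort by count descending:
  driver  count
0    Wes      8
1   Nora      3
2    Ben      2
add column count_x5 = t['count'] * 5:
  driver  count  count_x5
0    Wes      8        40
1   Nora      3        15
2    Ben      2        10
Taking the value at position 0, column 'count_x5' gives 40.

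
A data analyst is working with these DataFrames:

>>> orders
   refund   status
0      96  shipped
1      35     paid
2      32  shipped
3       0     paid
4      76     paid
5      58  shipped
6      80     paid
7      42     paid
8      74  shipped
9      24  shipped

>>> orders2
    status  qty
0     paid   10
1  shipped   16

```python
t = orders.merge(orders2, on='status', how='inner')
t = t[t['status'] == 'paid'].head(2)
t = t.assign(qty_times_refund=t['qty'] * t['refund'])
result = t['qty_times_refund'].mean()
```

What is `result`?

merge on 'status' (how='inner') → 10 rows:
   refund   status  qty
0      96  shipped   16
1      35     paid   10
2      32  shipped   16
3       0     paid   10
4      76     paid   10
5      58  shipped   16
6      80     paid   10
7      42     paid   10
8      74  shipped   16
9      24  shipped   16
filter rows where status == 'paid':
   refund status  qty
1      35   paid   10
3       0   paid   10
4      76   paid   10
6      80   paid   10
7      42   paid   10
take first 2 rows:
   refund status  qty
1      35   paid   10
3       0   paid   10
add column qty_times_refund = t['qty'] * t['refund']:
   refund status  qty  qty_times_refund
1      35   paid   10               350
3       0   paid   10                 0
Then the mean of column 'qty_times_refund': 175.0

175.0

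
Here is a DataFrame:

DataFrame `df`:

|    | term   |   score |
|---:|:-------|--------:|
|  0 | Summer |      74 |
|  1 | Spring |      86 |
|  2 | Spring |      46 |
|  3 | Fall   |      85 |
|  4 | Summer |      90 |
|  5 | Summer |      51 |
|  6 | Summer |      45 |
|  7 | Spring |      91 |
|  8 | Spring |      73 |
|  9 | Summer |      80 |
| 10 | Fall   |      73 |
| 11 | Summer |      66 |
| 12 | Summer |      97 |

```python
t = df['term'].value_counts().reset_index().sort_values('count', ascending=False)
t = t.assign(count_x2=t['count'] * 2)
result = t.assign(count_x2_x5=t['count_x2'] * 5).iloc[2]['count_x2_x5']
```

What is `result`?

20

value_counts of term:
term
Summer    7
Spring    4
Fall      2
Name: count, dtype: int64
reset_index():
     term  count
0  Summer      7
1  Spring      4
2    Fall      2
sort by count descending:
     term  count
0  Summer      7
1  Spring      4
2    Fall      2
add column count_x2 = t['count'] * 2:
     term  count  count_x2
0  Summer      7        14
1  Spring      4         8
2    Fall      2         4
add column count_x2_x5 = t['count_x2'] * 5:
     term  count  count_x2  count_x2_x5
0  Summer      7        14           70
1  Spring      4         8           40
2    Fall      2         4           20
value at position 2, column 'count_x2_x5' → 20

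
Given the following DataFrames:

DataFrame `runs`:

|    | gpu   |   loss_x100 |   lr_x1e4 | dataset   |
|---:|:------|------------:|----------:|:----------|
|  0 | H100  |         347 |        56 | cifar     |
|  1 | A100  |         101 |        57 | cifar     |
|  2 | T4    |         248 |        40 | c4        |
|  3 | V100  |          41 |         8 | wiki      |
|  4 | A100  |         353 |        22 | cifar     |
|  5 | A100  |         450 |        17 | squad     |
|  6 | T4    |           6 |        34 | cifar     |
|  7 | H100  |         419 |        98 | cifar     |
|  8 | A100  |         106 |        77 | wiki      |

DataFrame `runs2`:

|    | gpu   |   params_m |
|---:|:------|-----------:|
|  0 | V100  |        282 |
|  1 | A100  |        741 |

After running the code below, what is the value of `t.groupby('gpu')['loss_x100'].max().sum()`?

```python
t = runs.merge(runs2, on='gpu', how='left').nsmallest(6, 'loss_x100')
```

merge on 'gpu' (how='left') → 9 rows:
    gpu  loss_x100  lr_x1e4 dataset  params_m
0  H100        347       56   cifar       NaN
1  A100        101       57   cifar     741.0
2    T4        248       40      c4       NaN
3  V100         41        8    wiki     282.0
4  A100        353       22   cifar     741.0
5  A100        450       17   squad     741.0
6    T4          6       34   cifar       NaN
7  H100        419       98   cifar       NaN
8  A100        106       77    wiki     741.0
take 6 rows with smallest loss_x100:
    gpu  loss_x100  lr_x1e4 dataset  params_m
6    T4          6       34   cifar       NaN
3  V100         41        8    wiki     282.0
1  A100        101       57   cifar     741.0
8  A100        106       77    wiki     741.0
2    T4        248       40      c4       NaN
0  H100        347       56   cifar       NaN
group by gpu, max of loss_x100:
gpu
A100    106
H100    347
T4      248
V100     41
Name: loss_x100, dtype: int64
Taking the sum of the resulting series gives 742.

742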